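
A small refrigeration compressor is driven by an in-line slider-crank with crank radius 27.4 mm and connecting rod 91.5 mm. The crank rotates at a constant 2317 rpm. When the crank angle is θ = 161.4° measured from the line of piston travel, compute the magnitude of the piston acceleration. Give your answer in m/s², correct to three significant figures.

ω = 2π·2317/60 = 242.6 rad/s
x(θ) = r cosθ + √(L² − r² sin²θ); with ω constant, a = ω²·d²x/dθ².
d²x/dθ² = −r cosθ − r²(cos2θ)/√u − r⁴ sin²2θ/(4u^{3/2}),  u = L² − r² sin²θ = 0.00829587 m².
Substituting r = 0.0274 m, L = 0.0915 m, θ = 161.4°: d²x/dθ² = +0.019335 m.
a = ω²·d²x/dθ² = (242.6)²·(+0.019335) = +1138.3 m/s²;  |a| = 1138.3 m/s².

1140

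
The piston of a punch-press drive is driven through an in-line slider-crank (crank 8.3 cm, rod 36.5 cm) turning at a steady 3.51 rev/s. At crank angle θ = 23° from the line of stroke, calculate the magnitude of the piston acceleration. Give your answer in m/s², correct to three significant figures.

43.6

ω = 2π·3.51 = 22.05 rad/s
x(θ) = r cosθ + √(L² − r² sin²θ); with ω constant, a = ω²·d²x/dθ².
d²x/dθ² = −r cosθ − r²(cos2θ)/√u − r⁴ sin²2θ/(4u^{3/2}),  u = L² − r² sin²θ = 0.132173 m².
Substituting r = 0.083 m, L = 0.365 m, θ = 23°: d²x/dθ² = -0.089693 m.
a = ω²·d²x/dθ² = (22.05)²·(-0.089693) = -43.625 m/s²;  |a| = 43.625 m/s².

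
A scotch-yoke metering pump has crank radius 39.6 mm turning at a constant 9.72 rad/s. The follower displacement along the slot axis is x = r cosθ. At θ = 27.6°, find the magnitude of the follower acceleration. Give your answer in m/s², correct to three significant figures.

3.32

ω = 9.72 rad/s
x = r cosθ ⇒ ẍ = −rω² cosθ (ω constant).
|a| = rω²|cosθ| = 0.0396·(9.72)²·|cos 27.6°| = 3.3156 m/s².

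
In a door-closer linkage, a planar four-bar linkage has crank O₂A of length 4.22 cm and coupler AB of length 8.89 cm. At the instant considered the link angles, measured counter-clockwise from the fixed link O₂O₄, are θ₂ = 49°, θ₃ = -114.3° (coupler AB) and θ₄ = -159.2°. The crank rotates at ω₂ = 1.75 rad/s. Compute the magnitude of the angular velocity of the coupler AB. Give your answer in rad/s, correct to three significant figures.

ω₂ = 1.75 rad/s
Differentiating the loop-closure r₂e^{iθ₂}+r₃e^{iθ₃}=r₁+r₄e^{iθ₄} gives r₂ω₂e^{iθ₂}+r₃ω₃e^{iθ₃}=r₄ω₄e^{iθ₄}.
Eliminating the other unknown: ω₃ = r₂ω₂ sin(θ₄−θ₂) / [r₃ sin(θ₃−θ₄)].
Numerator sine = +0.47255; denominator sine = +0.70587.
Result = 0.0422·1.75·(+0.47255) / (0.0889·(+0.70587)) = +0.55612 rad/s; magnitude 0.55612 rad/s.

0.556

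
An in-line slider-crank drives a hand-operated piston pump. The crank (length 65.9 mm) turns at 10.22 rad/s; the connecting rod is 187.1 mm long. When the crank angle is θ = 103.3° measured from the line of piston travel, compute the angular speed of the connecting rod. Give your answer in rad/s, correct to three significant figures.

ω = 10.22 rad/s
The rod makes angle φ with the slider axis where L sinφ = r sinθ; differentiating, L cosφ·φ̇ = r ω cosθ.
L cosφ = √(L² − r² sin²θ) = 0.17577 m.
|ω_rod| = r ω |cosθ| / √(L² − r² sin²θ) = 0.0659·10.22·0.23005/0.17577 = 0.88151 rad/s.

0.882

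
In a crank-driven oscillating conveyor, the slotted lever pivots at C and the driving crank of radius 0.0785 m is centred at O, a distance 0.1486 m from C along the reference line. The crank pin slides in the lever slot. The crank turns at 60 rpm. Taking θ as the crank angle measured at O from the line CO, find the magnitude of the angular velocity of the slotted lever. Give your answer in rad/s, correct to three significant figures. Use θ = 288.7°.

1.74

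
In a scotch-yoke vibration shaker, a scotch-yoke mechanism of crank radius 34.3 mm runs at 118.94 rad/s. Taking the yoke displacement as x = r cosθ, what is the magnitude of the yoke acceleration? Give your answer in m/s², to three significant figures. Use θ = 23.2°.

ω = 118.9 rad/s
x = r cosθ ⇒ ẍ = −rω² cosθ (ω constant).
|a| = rω²|cosθ| = 0.0343·(118.9)²·|cos 23.2°| = 445.99 m/s².

446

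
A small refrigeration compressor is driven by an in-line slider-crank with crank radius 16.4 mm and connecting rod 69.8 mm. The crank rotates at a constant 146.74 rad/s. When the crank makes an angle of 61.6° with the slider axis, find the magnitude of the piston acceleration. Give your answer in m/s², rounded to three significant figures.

ω = 146.7 rad/s
x(θ) = r cosθ + √(L² − r² sin²θ); with ω constant, a = ω²·d²x/dθ².
d²x/dθ² = −r cosθ − r²(cos2θ)/√u − r⁴ sin²2θ/(4u^{3/2}),  u = L² − r² sin²θ = 0.00466392 m².
Substituting r = 0.0164 m, L = 0.0698 m, θ = 61.6°: d²x/dθ² = -0.0056835 m.
a = ω²·d²x/dθ² = (146.7)²·(-0.0056835) = -122.38 m/s²;  |a| = 122.38 m/s².

122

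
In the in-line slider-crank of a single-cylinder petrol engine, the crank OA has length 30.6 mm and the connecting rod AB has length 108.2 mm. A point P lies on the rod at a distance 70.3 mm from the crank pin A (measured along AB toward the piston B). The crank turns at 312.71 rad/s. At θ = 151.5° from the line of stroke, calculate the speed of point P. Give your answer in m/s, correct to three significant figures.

ω = 312.7 rad/s.  Crank-pin speed |V_A| = rω = 9.5689 m/s, perpendicular to OA.
Rod angle: sinφ = −(r/L) sinθ ⇒ φ = -7.755°; ω_rod = −rω cosθ/√(L²−r²sin²θ) = +78.438 rad/s.
V_P = V_A + ω_rod × AP, with AP = 0.0703 m along the rod.
Components: V_Px = −rω sinθ − a·ω_rod·sinφ = -3.8218 m/s;  V_Py = rω cosθ + a·ω_rod·cosφ = -2.9456 m/s.
|V_P| = √(V_Px² + V_Py²) = 4.8252 m/s.

4.83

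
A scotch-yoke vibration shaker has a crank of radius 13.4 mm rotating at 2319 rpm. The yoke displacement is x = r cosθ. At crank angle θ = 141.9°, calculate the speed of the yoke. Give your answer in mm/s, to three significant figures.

ω = 242.8 rad/s (from 2319 rpm).
x = r cosθ ⇒ ẋ = −rω sinθ.
|v| = rω|sinθ| = 0.0134·242.8·|sin 141.9°| = 2.0079 m/s = 2007.9 mm/s.

2010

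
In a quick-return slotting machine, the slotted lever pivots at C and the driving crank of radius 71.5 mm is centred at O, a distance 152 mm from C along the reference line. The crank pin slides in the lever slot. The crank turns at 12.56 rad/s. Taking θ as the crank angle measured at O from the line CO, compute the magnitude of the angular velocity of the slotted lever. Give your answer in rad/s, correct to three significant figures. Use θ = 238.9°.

0.371

ω = 12.56 rad/s
Crank pin A relative to C: A = (d + r cosθ, r sinθ); lever angle φ = atan2(r sinθ, d + r cosθ).
Differentiating tanφ: φ̇ = rω(d cosθ + r)/(d² + r² + 2dr cosθ).
d² + r² + 2dr cosθ = |CA|² = 0.0169889 m²;  d cosθ + r = -0.0070131 m.
|ω_lever| = |0.0715·12.56·-0.0070131| / 0.0169889 = 0.37071 rad/s.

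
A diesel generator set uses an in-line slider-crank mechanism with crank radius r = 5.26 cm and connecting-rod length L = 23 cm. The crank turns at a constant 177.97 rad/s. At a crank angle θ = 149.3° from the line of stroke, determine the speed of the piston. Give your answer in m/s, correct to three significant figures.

3.83

ω = 178 rad/s
For an in-line slider-crank, x = r cosθ + √(L² − r² sin²θ), so v = −rω sinθ·[1 + r cosθ/√(L² − r² sin²θ)].
With r = 0.0526 m, L = 0.23 m, θ = 149.3°: √(L² − r² sin²θ) = 0.22843 m.
v = −0.0526·178·0.51054·[1 + 0.0526·-0.85985/0.22843] = -3.833 m/s.
|v| = 3.833 m/s.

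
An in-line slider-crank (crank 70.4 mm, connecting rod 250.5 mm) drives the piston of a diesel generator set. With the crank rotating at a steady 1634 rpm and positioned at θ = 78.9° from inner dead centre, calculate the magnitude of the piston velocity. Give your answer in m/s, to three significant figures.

12.5

ω = 2π·1634/60 = 171.1 rad/s
For an in-line slider-crank, x = r cosθ + √(L² − r² sin²θ), so v = −rω sinθ·[1 + r cosθ/√(L² − r² sin²θ)].
With r = 0.0704 m, L = 0.2505 m, θ = 78.9°: √(L² − r² sin²θ) = 0.24079 m.
v = −0.0704·171.1·0.98129·[1 + 0.0704·0.19252/0.24079] = -12.486 m/s.
|v| = 12.486 m/s.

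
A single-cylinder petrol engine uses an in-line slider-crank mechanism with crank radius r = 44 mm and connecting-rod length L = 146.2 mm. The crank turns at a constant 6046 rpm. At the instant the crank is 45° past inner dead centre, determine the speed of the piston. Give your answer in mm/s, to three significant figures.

24000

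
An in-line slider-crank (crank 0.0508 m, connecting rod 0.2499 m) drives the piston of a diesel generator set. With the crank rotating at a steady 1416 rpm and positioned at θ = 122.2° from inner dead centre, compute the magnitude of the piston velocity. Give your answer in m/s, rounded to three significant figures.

ω = 2π·1416/60 = 148.3 rad/s
For an in-line slider-crank, x = r cosθ + √(L² − r² sin²θ), so v = −rω sinθ·[1 + r cosθ/√(L² − r² sin²θ)].
With r = 0.0508 m, L = 0.2499 m, θ = 122.2°: √(L² − r² sin²θ) = 0.24618 m.
v = −0.0508·148.3·0.84619·[1 + 0.0508·-0.53288/0.24618] = -5.6733 m/s.
|v| = 5.6733 m/s.

5.67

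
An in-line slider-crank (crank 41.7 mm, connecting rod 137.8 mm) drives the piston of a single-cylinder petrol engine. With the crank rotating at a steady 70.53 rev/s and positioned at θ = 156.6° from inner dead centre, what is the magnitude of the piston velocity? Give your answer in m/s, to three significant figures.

5.29

ω = 2π·70.5 = 443.2 rad/s
For an in-line slider-crank, x = r cosθ + √(L² − r² sin²θ), so v = −rω sinθ·[1 + r cosθ/√(L² − r² sin²θ)].
With r = 0.0417 m, L = 0.1378 m, θ = 156.6°: √(L² − r² sin²θ) = 0.1368 m.
v = −0.0417·443.2·0.39715·[1 + 0.0417·-0.91775/0.1368] = -5.286 m/s.
|v| = 5.286 m/s.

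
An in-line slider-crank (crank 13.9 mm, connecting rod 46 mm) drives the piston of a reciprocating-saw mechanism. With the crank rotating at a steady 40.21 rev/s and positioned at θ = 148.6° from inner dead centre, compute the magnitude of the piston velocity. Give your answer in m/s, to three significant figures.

1.35

ω = 2π·40.2 = 252.6 rad/s
For an in-line slider-crank, x = r cosθ + √(L² − r² sin²θ), so v = −rω sinθ·[1 + r cosθ/√(L² − r² sin²θ)].
With r = 0.0139 m, L = 0.046 m, θ = 148.6°: √(L² − r² sin²θ) = 0.045426 m.
v = −0.0139·252.6·0.52101·[1 + 0.0139·-0.85355/0.045426] = -1.3518 m/s.
|v| = 1.3518 m/s.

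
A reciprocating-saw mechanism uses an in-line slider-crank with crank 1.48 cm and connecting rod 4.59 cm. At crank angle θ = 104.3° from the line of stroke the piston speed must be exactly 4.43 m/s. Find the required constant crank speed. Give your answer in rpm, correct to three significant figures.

For an in-line slider-crank, |v_piston| = rω|sinθ|·[1 + r cosθ/√(L² − r² sin²θ)].
With r = 0.0148 m, L = 0.0459 m, θ = 104.3°: the bracketed kinematic factor |dx/dθ| = 0.013139 m.
ω = v/|dx/dθ| = 4.43/0.013139 = 337.16 rad/s.
N = 60ω/(2π) = 3219.7 rpm.

3220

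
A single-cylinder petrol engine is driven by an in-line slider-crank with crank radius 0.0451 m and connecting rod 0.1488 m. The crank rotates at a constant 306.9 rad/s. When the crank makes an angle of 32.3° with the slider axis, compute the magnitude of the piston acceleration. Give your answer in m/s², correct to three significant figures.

4180

ω = 306.9 rad/s
x(θ) = r cosθ + √(L² − r² sin²θ); with ω constant, a = ω²·d²x/dθ².
d²x/dθ² = −r cosθ − r²(cos2θ)/√u − r⁴ sin²2θ/(4u^{3/2}),  u = L² − r² sin²θ = 0.0215607 m².
Substituting r = 0.0451 m, L = 0.1488 m, θ = 32.3°: d²x/dθ² = -0.04433 m.
a = ω²·d²x/dθ² = (306.9)²·(-0.04433) = -4175.3 m/s²;  |a| = 4175.3 m/s².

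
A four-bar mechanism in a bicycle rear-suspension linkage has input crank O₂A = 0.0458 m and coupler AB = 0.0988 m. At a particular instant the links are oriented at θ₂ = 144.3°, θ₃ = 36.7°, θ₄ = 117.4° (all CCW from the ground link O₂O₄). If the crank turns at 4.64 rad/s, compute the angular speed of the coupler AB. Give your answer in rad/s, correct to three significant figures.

0.986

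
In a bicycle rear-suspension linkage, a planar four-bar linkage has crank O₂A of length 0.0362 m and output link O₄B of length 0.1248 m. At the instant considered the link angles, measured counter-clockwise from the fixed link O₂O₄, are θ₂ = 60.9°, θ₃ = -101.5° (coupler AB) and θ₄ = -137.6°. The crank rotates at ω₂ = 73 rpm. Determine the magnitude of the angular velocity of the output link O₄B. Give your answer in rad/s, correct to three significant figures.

ω₂ = 7.645 rad/s (from 73 rpm).
Differentiating the loop-closure r₂e^{iθ₂}+r₃e^{iθ₃}=r₁+r₄e^{iθ₄} gives r₂ω₂e^{iθ₂}+r₃ω₃e^{iθ₃}=r₄ω₄e^{iθ₄}.
Eliminating the other unknown: ω₄ = r₂ω₂ sin(θ₂−θ₃) / [r₄ sin(θ₄−θ₃)].
Numerator sine = +0.30237; denominator sine = -0.58920.
Result = 0.0362·7.645·(+0.30237) / (0.1248·(-0.58920)) = -1.138 rad/s; magnitude 1.138 rad/s.

1.14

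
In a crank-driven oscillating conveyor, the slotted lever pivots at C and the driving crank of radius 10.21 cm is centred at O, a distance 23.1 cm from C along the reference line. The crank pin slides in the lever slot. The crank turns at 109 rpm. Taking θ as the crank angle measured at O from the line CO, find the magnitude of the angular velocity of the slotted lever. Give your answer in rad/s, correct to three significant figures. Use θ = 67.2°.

2.72

ω = 11.41 rad/s (from 109 rpm).
Crank pin A relative to C: A = (d + r cosθ, r sinθ); lever angle φ = atan2(r sinθ, d + r cosθ).
Differentiating tanφ: φ̇ = rω(d cosθ + r)/(d² + r² + 2dr cosθ).
d² + r² + 2dr cosθ = |CA|² = 0.0820646 m²;  d cosθ + r = +0.19162 m.
|ω_lever| = |0.1021·11.41·+0.19162| / 0.0820646 = 2.7212 rad/s.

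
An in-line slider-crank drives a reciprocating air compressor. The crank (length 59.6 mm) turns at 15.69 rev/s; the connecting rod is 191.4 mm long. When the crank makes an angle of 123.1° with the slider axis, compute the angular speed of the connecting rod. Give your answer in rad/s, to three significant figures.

17.4

ω = 98.58 rad/s (converted from 15.69 rev/s).
The rod makes angle φ with the slider axis where L sinφ = r sinθ; differentiating, L cosφ·φ̇ = r ω cosθ.
L cosφ = √(L² − r² sin²θ) = 0.18477 m.
|ω_rod| = r ω |cosθ| / √(L² − r² sin²θ) = 0.0596·98.58·0.54610/0.18477 = 17.365 rad/s.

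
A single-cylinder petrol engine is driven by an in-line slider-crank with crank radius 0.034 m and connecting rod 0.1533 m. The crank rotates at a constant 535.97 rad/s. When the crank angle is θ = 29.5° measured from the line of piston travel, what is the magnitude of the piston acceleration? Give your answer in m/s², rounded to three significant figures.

ω = 536 rad/s
x(θ) = r cosθ + √(L² − r² sin²θ); with ω constant, a = ω²·d²x/dθ².
d²x/dθ² = −r cosθ − r²(cos2θ)/√u − r⁴ sin²2θ/(4u^{3/2}),  u = L² − r² sin²θ = 0.0232206 m².
Substituting r = 0.034 m, L = 0.1533 m, θ = 29.5°: d²x/dθ² = -0.033569 m.
a = ω²·d²x/dθ² = (536)²·(-0.033569) = -9643.1 m/s²;  |a| = 9643.1 m/s².

9640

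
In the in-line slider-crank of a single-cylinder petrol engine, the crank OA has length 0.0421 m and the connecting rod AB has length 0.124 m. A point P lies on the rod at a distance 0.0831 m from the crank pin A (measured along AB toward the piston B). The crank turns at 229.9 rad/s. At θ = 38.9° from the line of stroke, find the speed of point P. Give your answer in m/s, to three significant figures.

7.60

ω = 229.9 rad/s.  Crank-pin speed |V_A| = rω = 9.6788 m/s, perpendicular to OA.
Rod angle: sinφ = −(r/L) sinθ ⇒ φ = -12.310°; ω_rod = −rω cosθ/√(L²−r²sin²θ) = -62.175 rad/s.
V_P = V_A + ω_rod × AP, with AP = 0.0831 m along the rod.
Components: V_Px = −rω sinθ − a·ω_rod·sinφ = -7.1795 m/s;  V_Py = rω cosθ + a·ω_rod·cosφ = +2.4845 m/s.
|V_P| = √(V_Px² + V_Py²) = 7.5972 m/s.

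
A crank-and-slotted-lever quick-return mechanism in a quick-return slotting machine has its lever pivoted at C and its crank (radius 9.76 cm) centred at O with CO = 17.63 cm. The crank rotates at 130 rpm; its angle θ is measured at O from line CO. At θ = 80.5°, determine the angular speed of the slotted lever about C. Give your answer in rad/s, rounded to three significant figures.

3.64

ω = 13.61 rad/s (from 130 rpm).
Crank pin A relative to C: A = (d + r cosθ, r sinθ); lever angle φ = atan2(r sinθ, d + r cosθ).
Differentiating tanφ: φ̇ = rω(d cosθ + r)/(d² + r² + 2dr cosθ).
d² + r² + 2dr cosθ = |CA|² = 0.0462874 m²;  d cosθ + r = +0.1267 m.
|ω_lever| = |0.0976·13.61·+0.1267| / 0.0462874 = 3.6369 rad/s.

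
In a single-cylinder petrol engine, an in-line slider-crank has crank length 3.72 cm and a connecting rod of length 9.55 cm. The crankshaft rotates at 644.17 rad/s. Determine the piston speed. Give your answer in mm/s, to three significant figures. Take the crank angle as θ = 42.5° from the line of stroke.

21000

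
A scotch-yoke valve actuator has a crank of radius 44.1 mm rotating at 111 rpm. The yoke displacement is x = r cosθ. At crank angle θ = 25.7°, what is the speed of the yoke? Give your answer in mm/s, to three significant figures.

222

ω = 11.62 rad/s (from 111 rpm).
x = r cosθ ⇒ ẋ = −rω sinθ.
|v| = rω|sinθ| = 0.0441·11.62·|sin 25.7°| = 0.2223 m/s = 222.3 mm/s.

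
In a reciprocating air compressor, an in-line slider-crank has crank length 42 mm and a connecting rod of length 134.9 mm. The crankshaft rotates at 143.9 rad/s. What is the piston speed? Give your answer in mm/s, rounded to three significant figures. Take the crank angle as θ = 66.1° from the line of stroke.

ω = 143.9 rad/s
For an in-line slider-crank, x = r cosθ + √(L² − r² sin²θ), so v = −rω sinθ·[1 + r cosθ/√(L² − r² sin²θ)].
With r = 0.042 m, L = 0.1349 m, θ = 66.1°: √(L² − r² sin²θ) = 0.12932 m.
v = −0.042·143.9·0.91425·[1 + 0.042·0.40514/0.12932] = -6.2526 m/s.
|v| = 6.2526 m/s = 6252.6 mm/s.

6250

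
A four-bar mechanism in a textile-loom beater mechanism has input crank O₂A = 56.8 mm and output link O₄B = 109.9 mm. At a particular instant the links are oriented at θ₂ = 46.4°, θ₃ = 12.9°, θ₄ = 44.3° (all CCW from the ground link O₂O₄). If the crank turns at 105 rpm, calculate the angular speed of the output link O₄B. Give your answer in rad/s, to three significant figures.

ω₂ = 11 rad/s (from 105 rpm).
Differentiating the loop-closure r₂e^{iθ₂}+r₃e^{iθ₃}=r₁+r₄e^{iθ₄} gives r₂ω₂e^{iθ₂}+r₃ω₃e^{iθ₃}=r₄ω₄e^{iθ₄}.
Eliminating the other unknown: ω₄ = r₂ω₂ sin(θ₂−θ₃) / [r₄ sin(θ₄−θ₃)].
Numerator sine = +0.55194; denominator sine = +0.52101.
Result = 0.0568·11·(+0.55194) / (0.1099·(+0.52101)) = +6.0202 rad/s; magnitude 6.0202 rad/s.

6.02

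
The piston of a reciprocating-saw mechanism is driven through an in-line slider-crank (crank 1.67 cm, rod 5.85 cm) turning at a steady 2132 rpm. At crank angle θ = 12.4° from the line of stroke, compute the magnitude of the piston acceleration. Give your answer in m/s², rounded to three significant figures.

ω = 2π·2132/60 = 223.3 rad/s
x(θ) = r cosθ + √(L² − r² sin²θ); with ω constant, a = ω²·d²x/dθ².
d²x/dθ² = −r cosθ − r²(cos2θ)/√u − r⁴ sin²2θ/(4u^{3/2}),  u = L² − r² sin²θ = 0.00340939 m².
Substituting r = 0.0167 m, L = 0.0585 m, θ = 12.4°: d²x/dθ² = -0.020663 m.
a = ω²·d²x/dθ² = (223.3)²·(-0.020663) = -1030 m/s²;  |a| = 1030 m/s².

1030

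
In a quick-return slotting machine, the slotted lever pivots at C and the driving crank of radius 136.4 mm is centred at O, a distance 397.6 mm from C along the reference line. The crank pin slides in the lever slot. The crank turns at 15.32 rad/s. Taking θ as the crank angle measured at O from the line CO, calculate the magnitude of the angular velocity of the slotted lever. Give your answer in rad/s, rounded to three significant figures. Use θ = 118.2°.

0.858

ω = 15.32 rad/s
Crank pin A relative to C: A = (d + r cosθ, r sinθ); lever angle φ = atan2(r sinθ, d + r cosθ).
Differentiating tanφ: φ̇ = rω(d cosθ + r)/(d² + r² + 2dr cosθ).
d² + r² + 2dr cosθ = |CA|² = 0.125435 m²;  d cosθ + r = -0.051486 m.
|ω_lever| = |0.1364·15.32·-0.051486| / 0.125435 = 0.85772 rad/s.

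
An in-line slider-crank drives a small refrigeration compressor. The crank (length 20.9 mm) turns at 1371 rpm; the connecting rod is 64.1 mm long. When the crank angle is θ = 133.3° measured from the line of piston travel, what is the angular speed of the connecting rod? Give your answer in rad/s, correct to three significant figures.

33.0

ω = 143.6 rad/s (converted from 1371 rpm).
The rod makes angle φ with the slider axis where L sinφ = r sinθ; differentiating, L cosφ·φ̇ = r ω cosθ.
L cosφ = √(L² − r² sin²θ) = 0.062269 m.
|ω_rod| = r ω |cosθ| / √(L² − r² sin²θ) = 0.0209·143.6·0.68582/0.062269 = 33.048 rad/s.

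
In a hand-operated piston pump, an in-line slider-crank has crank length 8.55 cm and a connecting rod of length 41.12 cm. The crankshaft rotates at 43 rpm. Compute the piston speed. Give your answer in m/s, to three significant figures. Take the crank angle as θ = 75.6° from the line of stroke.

ω = 2π·43/60 = 4.503 rad/s
For an in-line slider-crank, x = r cosθ + √(L² − r² sin²θ), so v = −rω sinθ·[1 + r cosθ/√(L² − r² sin²θ)].
With r = 0.0855 m, L = 0.4112 m, θ = 75.6°: √(L² − r² sin²θ) = 0.40277 m.
v = −0.0855·4.503·0.96858·[1 + 0.0855·0.24869/0.40277] = -0.39259 m/s.
|v| = 0.39259 m/s.

0.393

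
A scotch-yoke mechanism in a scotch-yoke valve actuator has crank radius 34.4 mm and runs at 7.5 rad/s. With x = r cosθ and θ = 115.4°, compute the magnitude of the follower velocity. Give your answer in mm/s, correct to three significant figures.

ω = 7.5 rad/s
x = r cosθ ⇒ ẋ = −rω sinθ.
|v| = rω|sinθ| = 0.0344·7.5·|sin 115.4°| = 0.23306 m/s = 233.06 mm/s.

233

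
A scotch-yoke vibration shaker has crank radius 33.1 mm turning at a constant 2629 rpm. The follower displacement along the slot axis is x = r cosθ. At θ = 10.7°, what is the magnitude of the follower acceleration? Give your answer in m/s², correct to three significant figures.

ω = 275.3 rad/s (from 2629 rpm).
x = r cosθ ⇒ ẍ = −rω² cosθ (ω constant).
|a| = rω²|cosθ| = 0.0331·(275.3)²·|cos 10.7°| = 2465.2 m/s².

2470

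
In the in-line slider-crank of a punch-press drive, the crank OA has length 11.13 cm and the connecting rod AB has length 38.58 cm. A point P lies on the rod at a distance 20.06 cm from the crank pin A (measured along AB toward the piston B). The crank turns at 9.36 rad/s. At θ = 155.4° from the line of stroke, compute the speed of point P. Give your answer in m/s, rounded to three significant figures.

0.589

ω = 9.36 rad/s.  Crank-pin speed |V_A| = rω = 1.0418 m/s, perpendicular to OA.
Rod angle: sinφ = −(r/L) sinθ ⇒ φ = -6.897°; ω_rod = −rω cosθ/√(L²−r²sin²θ) = +2.4731 rad/s.
V_P = V_A + ω_rod × AP, with AP = 0.2006 m along the rod.
Components: V_Px = −rω sinθ − a·ω_rod·sinφ = -0.37409 m/s;  V_Py = rω cosθ + a·ω_rod·cosφ = -0.4547 m/s.
|V_P| = √(V_Px² + V_Py²) = 0.58881 m/s.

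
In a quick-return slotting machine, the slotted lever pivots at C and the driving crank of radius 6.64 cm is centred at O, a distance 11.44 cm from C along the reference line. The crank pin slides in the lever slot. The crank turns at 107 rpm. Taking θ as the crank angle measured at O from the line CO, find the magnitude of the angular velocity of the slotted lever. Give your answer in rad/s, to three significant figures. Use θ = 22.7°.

4.06

ω = 11.21 rad/s (from 107 rpm).
Crank pin A relative to C: A = (d + r cosθ, r sinθ); lever angle φ = atan2(r sinθ, d + r cosθ).
Differentiating tanφ: φ̇ = rω(d cosθ + r)/(d² + r² + 2dr cosθ).
d² + r² + 2dr cosθ = |CA|² = 0.0315118 m²;  d cosθ + r = +0.17194 m.
|ω_lever| = |0.0664·11.21·+0.17194| / 0.0315118 = 4.0596 rad/s.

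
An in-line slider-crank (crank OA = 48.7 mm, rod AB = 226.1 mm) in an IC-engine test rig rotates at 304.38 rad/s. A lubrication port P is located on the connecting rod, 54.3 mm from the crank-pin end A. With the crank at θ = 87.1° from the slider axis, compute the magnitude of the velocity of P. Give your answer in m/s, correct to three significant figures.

14.9

ω = 304.4 rad/s.  Crank-pin speed |V_A| = rω = 14.823 m/s, perpendicular to OA.
Rod angle: sinφ = −(r/L) sinθ ⇒ φ = -12.422°; ω_rod = −rω cosθ/√(L²−r²sin²θ) = -3.3964 rad/s.
V_P = V_A + ω_rod × AP, with AP = 0.0543 m along the rod.
Components: V_Px = −rω sinθ − a·ω_rod·sinφ = -14.844 m/s;  V_Py = rω cosθ + a·ω_rod·cosφ = +0.56985 m/s.
|V_P| = √(V_Px² + V_Py²) = 14.855 m/s.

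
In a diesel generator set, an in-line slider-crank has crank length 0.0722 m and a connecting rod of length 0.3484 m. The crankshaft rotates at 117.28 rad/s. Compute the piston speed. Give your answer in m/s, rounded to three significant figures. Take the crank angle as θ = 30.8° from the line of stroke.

ω = 117.3 rad/s
For an in-line slider-crank, x = r cosθ + √(L² − r² sin²θ), so v = −rω sinθ·[1 + r cosθ/√(L² − r² sin²θ)].
With r = 0.0722 m, L = 0.3484 m, θ = 30.8°: √(L² − r² sin²θ) = 0.34643 m.
v = −0.0722·117.3·0.51204·[1 + 0.0722·0.85896/0.34643] = -5.112 m/s.
|v| = 5.112 m/s.

5.11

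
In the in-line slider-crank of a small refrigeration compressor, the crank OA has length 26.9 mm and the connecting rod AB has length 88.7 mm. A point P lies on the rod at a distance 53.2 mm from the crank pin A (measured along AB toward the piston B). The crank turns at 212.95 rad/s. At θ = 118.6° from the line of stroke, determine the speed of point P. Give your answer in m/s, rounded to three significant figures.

4.70

ω = 212.9 rad/s.  Crank-pin speed |V_A| = rω = 5.7284 m/s, perpendicular to OA.
Rod angle: sinφ = −(r/L) sinθ ⇒ φ = -15.442°; ω_rod = −rω cosθ/√(L²−r²sin²θ) = +32.072 rad/s.
V_P = V_A + ω_rod × AP, with AP = 0.0532 m along the rod.
Components: V_Px = −rω sinθ − a·ω_rod·sinφ = -4.5751 m/s;  V_Py = rω cosθ + a·ω_rod·cosφ = -1.0975 m/s.
|V_P| = √(V_Px² + V_Py²) = 4.7049 m/s.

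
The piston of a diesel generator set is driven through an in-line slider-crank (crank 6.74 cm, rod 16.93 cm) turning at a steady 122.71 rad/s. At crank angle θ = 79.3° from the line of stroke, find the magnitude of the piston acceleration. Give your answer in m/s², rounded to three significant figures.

ω = 122.7 rad/s
x(θ) = r cosθ + √(L² − r² sin²θ); with ω constant, a = ω²·d²x/dθ².
d²x/dθ² = −r cosθ − r²(cos2θ)/√u − r⁴ sin²2θ/(4u^{3/2}),  u = L² − r² sin²θ = 0.0242763 m².
Substituting r = 0.0674 m, L = 0.1693 m, θ = 79.3°: d²x/dθ² = +0.01445 m.
a = ω²·d²x/dθ² = (122.7)²·(+0.01445) = +217.59 m/s²;  |a| = 217.59 m/s².

218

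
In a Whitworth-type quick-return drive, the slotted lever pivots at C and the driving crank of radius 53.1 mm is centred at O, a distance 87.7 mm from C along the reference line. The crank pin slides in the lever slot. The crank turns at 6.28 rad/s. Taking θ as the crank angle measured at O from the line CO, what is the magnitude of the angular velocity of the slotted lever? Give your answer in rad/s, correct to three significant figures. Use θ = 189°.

8.52

ω = 6.28 rad/s
Crank pin A relative to C: A = (d + r cosθ, r sinθ); lever angle φ = atan2(r sinθ, d + r cosθ).
Differentiating tanφ: φ̇ = rω(d cosθ + r)/(d² + r² + 2dr cosθ).
d² + r² + 2dr cosθ = |CA|² = 0.00131183 m²;  d cosθ + r = -0.03352 m.
|ω_lever| = |0.0531·6.28·-0.03352| / 0.00131183 = 8.5209 rad/s.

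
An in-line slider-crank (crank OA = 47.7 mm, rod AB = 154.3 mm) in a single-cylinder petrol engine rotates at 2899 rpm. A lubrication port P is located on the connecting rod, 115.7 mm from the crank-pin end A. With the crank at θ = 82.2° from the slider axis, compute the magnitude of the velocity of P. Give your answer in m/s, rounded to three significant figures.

ω = 303.6 rad/s.  Crank-pin speed |V_A| = rω = 14.481 m/s, perpendicular to OA.
Rod angle: sinφ = −(r/L) sinθ ⇒ φ = -17.835°; ω_rod = −rω cosθ/√(L²−r²sin²θ) = -13.38 rad/s.
V_P = V_A + ω_rod × AP, with AP = 0.1157 m along the rod.
Components: V_Px = −rω sinθ − a·ω_rod·sinφ = -14.821 m/s;  V_Py = rω cosθ + a·ω_rod·cosφ = +0.49164 m/s.
|V_P| = √(V_Px² + V_Py²) = 14.829 m/s.

14.8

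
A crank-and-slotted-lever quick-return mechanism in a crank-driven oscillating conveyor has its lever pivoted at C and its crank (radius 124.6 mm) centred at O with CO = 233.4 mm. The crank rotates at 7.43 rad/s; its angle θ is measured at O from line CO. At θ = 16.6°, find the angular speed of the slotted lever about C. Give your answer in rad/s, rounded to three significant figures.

2.56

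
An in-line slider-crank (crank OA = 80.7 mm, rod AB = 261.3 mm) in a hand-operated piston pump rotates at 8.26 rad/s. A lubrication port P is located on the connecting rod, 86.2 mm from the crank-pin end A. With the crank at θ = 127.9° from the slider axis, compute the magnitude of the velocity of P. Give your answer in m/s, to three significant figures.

0.563

ω = 8.26 rad/s.  Crank-pin speed |V_A| = rω = 0.66658 m/s, perpendicular to OA.
Rod angle: sinφ = −(r/L) sinθ ⇒ φ = -14.105°; ω_rod = −rω cosθ/√(L²−r²sin²θ) = +1.6158 rad/s.
V_P = V_A + ω_rod × AP, with AP = 0.0862 m along the rod.
Components: V_Px = −rω sinθ − a·ω_rod·sinφ = -0.49205 m/s;  V_Py = rω cosθ + a·ω_rod·cosφ = -0.27439 m/s.
|V_P| = √(V_Px² + V_Py²) = 0.56338 m/s.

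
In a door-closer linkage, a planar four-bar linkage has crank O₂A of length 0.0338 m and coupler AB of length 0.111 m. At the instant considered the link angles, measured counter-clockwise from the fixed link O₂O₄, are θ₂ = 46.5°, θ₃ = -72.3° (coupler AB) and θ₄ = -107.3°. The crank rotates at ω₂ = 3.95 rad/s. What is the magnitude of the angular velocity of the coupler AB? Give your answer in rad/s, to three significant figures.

ω₂ = 3.95 rad/s
Differentiating the loop-closure r₂e^{iθ₂}+r₃e^{iθ₃}=r₁+r₄e^{iθ₄} gives r₂ω₂e^{iθ₂}+r₃ω₃e^{iθ₃}=r₄ω₄e^{iθ₄}.
Eliminating the other unknown: ω₃ = r₂ω₂ sin(θ₄−θ₂) / [r₃ sin(θ₃−θ₄)].
Numerator sine = -0.44151; denominator sine = +0.57358.
Result = 0.0338·3.95·(-0.44151) / (0.111·(+0.57358)) = -0.92584 rad/s; magnitude 0.92584 rad/s.

0.926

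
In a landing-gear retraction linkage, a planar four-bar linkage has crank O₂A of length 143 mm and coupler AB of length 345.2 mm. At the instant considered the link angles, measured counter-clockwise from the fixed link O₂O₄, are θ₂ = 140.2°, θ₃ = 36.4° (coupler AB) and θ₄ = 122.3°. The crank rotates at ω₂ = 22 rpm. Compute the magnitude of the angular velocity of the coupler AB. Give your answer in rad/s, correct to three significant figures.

ω₂ = 2.304 rad/s (from 22 rpm).
Differentiating the loop-closure r₂e^{iθ₂}+r₃e^{iθ₃}=r₁+r₄e^{iθ₄} gives r₂ω₂e^{iθ₂}+r₃ω₃e^{iθ₃}=r₄ω₄e^{iθ₄}.
Eliminating the other unknown: ω₃ = r₂ω₂ sin(θ₄−θ₂) / [r₃ sin(θ₃−θ₄)].
Numerator sine = -0.30736; denominator sine = -0.99744.
Result = 0.143·2.304·(-0.30736) / (0.3452·(-0.99744)) = +0.29408 rad/s; magnitude 0.29408 rad/s.

0.294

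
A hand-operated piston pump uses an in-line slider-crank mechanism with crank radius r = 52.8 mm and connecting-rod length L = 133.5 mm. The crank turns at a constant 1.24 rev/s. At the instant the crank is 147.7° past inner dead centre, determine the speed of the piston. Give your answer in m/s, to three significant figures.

ω = 2π·1.24 = 7.791 rad/s
For an in-line slider-crank, x = r cosθ + √(L² − r² sin²θ), so v = −rω sinθ·[1 + r cosθ/√(L² − r² sin²θ)].
With r = 0.0528 m, L = 0.1335 m, θ = 147.7°: √(L² − r² sin²θ) = 0.13048 m.
v = −0.0528·7.791·0.53435·[1 + 0.0528·-0.84526/0.13048] = -0.14463 m/s.
|v| = 0.14463 m/s.

0.145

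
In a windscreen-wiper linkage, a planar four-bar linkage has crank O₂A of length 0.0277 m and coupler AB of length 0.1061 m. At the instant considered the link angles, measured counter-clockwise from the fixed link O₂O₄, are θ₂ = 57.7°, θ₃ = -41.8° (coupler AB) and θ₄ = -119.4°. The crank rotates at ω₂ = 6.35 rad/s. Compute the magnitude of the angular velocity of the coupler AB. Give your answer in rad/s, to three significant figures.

ω₂ = 6.35 rad/s
Differentiating the loop-closure r₂e^{iθ₂}+r₃e^{iθ₃}=r₁+r₄e^{iθ₄} gives r₂ω₂e^{iθ₂}+r₃ω₃e^{iθ₃}=r₄ω₄e^{iθ₄}.
Eliminating the other unknown: ω₃ = r₂ω₂ sin(θ₄−θ₂) / [r₃ sin(θ₃−θ₄)].
Numerator sine = -0.05059; denominator sine = +0.97667.
Result = 0.0277·6.35·(-0.05059) / (0.1061·(+0.97667)) = -0.085877 rad/s; magnitude 0.085877 rad/s.

0.0859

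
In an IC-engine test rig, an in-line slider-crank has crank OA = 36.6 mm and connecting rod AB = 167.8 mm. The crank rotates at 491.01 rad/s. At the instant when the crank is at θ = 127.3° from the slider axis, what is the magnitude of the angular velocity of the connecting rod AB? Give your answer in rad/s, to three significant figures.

ω = 491 rad/s
The rod makes angle φ with the slider axis where L sinφ = r sinθ; differentiating, L cosφ·φ̇ = r ω cosθ.
L cosφ = √(L² − r² sin²θ) = 0.16525 m.
|ω_rod| = r ω |cosθ| / √(L² − r² sin²θ) = 0.0366·491·0.60599/0.16525 = 65.899 rad/s.

65.9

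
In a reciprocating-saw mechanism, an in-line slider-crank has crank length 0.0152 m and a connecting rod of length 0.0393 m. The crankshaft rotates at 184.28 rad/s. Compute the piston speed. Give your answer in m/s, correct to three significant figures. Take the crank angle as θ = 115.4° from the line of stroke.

ω = 184.3 rad/s
For an in-line slider-crank, x = r cosθ + √(L² − r² sin²θ), so v = −rω sinθ·[1 + r cosθ/√(L² − r² sin²θ)].
With r = 0.0152 m, L = 0.0393 m, θ = 115.4°: √(L² − r² sin²θ) = 0.036823 m.
v = −0.0152·184.3·0.90334·[1 + 0.0152·-0.42894/0.036823] = -2.0823 m/s.
|v| = 2.0823 m/s.

2.08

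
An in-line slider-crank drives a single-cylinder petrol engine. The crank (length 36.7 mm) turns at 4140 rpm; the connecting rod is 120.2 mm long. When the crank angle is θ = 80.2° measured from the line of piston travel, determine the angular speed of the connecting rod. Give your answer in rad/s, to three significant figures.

ω = 433.5 rad/s (converted from 4140 rpm).
The rod makes angle φ with the slider axis where L sinφ = r sinθ; differentiating, L cosφ·φ̇ = r ω cosθ.
L cosφ = √(L² − r² sin²θ) = 0.11463 m.
|ω_rod| = r ω |cosθ| / √(L² − r² sin²θ) = 0.0367·433.5·0.17021/0.11463 = 23.625 rad/s.

23.6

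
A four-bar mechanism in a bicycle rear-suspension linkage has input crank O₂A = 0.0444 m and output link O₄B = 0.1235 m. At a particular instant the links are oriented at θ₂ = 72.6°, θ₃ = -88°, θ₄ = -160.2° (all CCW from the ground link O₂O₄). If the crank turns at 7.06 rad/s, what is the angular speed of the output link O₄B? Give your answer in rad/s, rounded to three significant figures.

0.885

ω₂ = 7.06 rad/s
Differentiating the loop-closure r₂e^{iθ₂}+r₃e^{iθ₃}=r₁+r₄e^{iθ₄} gives r₂ω₂e^{iθ₂}+r₃ω₃e^{iθ₃}=r₄ω₄e^{iθ₄}.
Eliminating the other unknown: ω₄ = r₂ω₂ sin(θ₂−θ₃) / [r₄ sin(θ₄−θ₃)].
Numerator sine = +0.33216; denominator sine = -0.95213.
Result = 0.0444·7.06·(+0.33216) / (0.1235·(-0.95213)) = -0.88547 rad/s; magnitude 0.88547 rad/s.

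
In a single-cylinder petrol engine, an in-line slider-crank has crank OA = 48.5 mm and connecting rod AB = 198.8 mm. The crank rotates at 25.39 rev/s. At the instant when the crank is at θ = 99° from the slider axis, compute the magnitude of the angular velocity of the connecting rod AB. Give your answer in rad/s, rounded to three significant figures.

6.27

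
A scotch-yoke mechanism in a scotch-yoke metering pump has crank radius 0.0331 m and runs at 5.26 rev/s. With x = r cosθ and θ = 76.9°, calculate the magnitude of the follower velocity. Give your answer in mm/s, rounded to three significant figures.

ω = 33.05 rad/s (from 5.26 rev/s).
x = r cosθ ⇒ ẋ = −rω sinθ.
|v| = rω|sinθ| = 0.0331·33.05·|sin 76.9°| = 1.0655 m/s = 1065.5 mm/s.

1070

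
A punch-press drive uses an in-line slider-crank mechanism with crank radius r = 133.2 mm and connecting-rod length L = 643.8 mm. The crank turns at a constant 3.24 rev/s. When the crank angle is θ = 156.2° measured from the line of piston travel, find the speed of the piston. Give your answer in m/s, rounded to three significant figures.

0.886

ω = 2π·3.24 = 20.36 rad/s
For an in-line slider-crank, x = r cosθ + √(L² − r² sin²θ), so v = −rω sinθ·[1 + r cosθ/√(L² − r² sin²θ)].
With r = 0.1332 m, L = 0.6438 m, θ = 156.2°: √(L² − r² sin²θ) = 0.64155 m.
v = −0.1332·20.36·0.40355·[1 + 0.1332·-0.91496/0.64155] = -0.88639 m/s.
|v| = 0.88639 m/s.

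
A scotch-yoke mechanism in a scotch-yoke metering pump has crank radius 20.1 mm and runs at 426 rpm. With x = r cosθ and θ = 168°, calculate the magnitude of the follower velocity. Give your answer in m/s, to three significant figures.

ω = 44.61 rad/s (from 426 rpm).
x = r cosθ ⇒ ẋ = −rω sinθ.
|v| = rω|sinθ| = 0.0201·44.61·|sin 168°| = 0.18643 m/s.

0.186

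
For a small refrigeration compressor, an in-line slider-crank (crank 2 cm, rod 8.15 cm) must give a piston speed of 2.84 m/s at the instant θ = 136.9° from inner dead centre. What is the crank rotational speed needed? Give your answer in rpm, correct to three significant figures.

For an in-line slider-crank, |v_piston| = rω|sinθ|·[1 + r cosθ/√(L² − r² sin²θ)].
With r = 0.02 m, L = 0.0815 m, θ = 136.9°: the bracketed kinematic factor |dx/dθ| = 0.011182 m.
ω = v/|dx/dθ| = 2.84/0.011182 = 253.99 rad/s.
N = 60ω/(2π) = 2425.4 rpm.

2430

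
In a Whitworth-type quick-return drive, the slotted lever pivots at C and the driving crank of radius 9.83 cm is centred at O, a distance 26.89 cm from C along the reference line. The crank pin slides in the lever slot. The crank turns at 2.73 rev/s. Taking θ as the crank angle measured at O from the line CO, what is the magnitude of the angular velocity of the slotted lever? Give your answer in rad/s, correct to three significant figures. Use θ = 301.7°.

3.68

ω = 17.15 rad/s (from 2.73 rev/s).
Crank pin A relative to C: A = (d + r cosθ, r sinθ); lever angle φ = atan2(r sinθ, d + r cosθ).
Differentiating tanφ: φ̇ = rω(d cosθ + r)/(d² + r² + 2dr cosθ).
d² + r² + 2dr cosθ = |CA|² = 0.10975 m²;  d cosθ + r = +0.2396 m.
|ω_lever| = |0.0983·17.15·+0.2396| / 0.10975 = 3.6811 rad/s.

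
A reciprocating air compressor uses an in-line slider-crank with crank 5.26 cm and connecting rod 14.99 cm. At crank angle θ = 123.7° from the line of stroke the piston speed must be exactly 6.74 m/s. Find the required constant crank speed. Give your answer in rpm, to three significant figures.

For an in-line slider-crank, |v_piston| = rω|sinθ|·[1 + r cosθ/√(L² − r² sin²θ)].
With r = 0.0526 m, L = 0.1499 m, θ = 123.7°: the bracketed kinematic factor |dx/dθ| = 0.034853 m.
ω = v/|dx/dθ| = 6.74/0.034853 = 193.39 rad/s.
N = 60ω/(2π) = 1846.7 rpm.

1850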